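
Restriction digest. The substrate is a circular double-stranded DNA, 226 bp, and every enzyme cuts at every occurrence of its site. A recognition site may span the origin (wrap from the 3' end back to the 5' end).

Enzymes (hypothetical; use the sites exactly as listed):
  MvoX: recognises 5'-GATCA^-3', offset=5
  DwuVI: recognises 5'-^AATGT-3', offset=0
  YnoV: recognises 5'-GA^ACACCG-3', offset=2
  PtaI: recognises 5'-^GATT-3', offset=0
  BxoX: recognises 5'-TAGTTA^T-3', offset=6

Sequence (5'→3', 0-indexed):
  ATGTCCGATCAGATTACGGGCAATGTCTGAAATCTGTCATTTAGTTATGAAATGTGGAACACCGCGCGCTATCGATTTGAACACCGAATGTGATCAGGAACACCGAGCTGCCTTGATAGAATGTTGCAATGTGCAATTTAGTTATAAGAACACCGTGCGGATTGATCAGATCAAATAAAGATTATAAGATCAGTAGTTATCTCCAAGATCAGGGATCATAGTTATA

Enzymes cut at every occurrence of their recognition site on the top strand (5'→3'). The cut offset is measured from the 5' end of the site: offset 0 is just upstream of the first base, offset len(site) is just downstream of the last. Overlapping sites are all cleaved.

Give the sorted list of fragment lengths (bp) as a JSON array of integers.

[1,3,3,5,5,6,6,6,7,7,7,8,8,9,10,10,10,12,12,13,15,17,20,26]

Site scan:
  MvoX (GATCA, off=5): starts [6, 91, 163, 168, 187, 206, 213] → cuts [11, 96, 168, 173, 192, 211, 218]
  DwuVI (AATGT, off=0): starts [21, 50, 86, 119, 127, 225] → cuts [21, 50, 86, 119, 127, 225]
  YnoV (GAACACCG, off=2): starts [56, 78, 97, 147] → cuts [58, 80, 99, 149]
  PtaI (GATT, off=0): starts [11, 73, 159, 179] → cuts [11, 73, 159, 179]
  BxoX (TAGTTAT, off=6): starts [41, 138, 193, 218] → cuts [47, 144, 199, 224]

All cut coordinates (distinct, sorted): [11, 21, 47, 50, 58, 73, 80, 86, 96, 99, 119, 127, 144, 149, 159, 168, 173, 179, 192, 199, 211, 218, 224, 225]

Fragment lengths:
  11→21: 10 bp
  21→47: 26 bp
  47→50: 3 bp
  50→58: 8 bp
  58→73: 15 bp
  73→80: 7 bp
  80→86: 6 bp
  86→96: 10 bp
  96→99: 3 bp
  99→119: 20 bp
  119→127: 8 bp
  127→144: 17 bp
  144→149: 5 bp
  149→159: 10 bp
  159→168: 9 bp
  168→173: 5 bp
  173→179: 6 bp
  179→192: 13 bp
  192→199: 7 bp
  199→211: 12 bp
  211→218: 7 bp
  218→224: 6 bp
  224→225: 1 bp
  225→11 (wrap): 226-225+11 = 12 bp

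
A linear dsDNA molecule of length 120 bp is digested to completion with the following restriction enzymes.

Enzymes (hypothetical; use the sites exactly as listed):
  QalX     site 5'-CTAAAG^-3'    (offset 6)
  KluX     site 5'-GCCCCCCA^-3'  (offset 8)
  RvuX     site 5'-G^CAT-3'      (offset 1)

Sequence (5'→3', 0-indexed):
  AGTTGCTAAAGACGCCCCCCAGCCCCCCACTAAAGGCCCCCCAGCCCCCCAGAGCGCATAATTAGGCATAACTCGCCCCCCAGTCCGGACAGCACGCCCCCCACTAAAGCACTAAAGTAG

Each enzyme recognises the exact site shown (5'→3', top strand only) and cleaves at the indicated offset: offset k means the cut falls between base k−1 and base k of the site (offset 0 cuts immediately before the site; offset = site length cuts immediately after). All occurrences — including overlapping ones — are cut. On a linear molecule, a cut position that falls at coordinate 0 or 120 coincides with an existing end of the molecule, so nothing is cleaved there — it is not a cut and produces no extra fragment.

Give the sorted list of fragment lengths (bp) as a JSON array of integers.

[3,5,6,6,8,8,8,8,10,10,11,16,21]

Site scan:
  QalX (CTAAAG, off=6): starts [5, 29, 103, 111] → cuts [11, 35, 109, 117]
  KluX (GCCCCCCA, off=8): starts [13, 21, 35, 43, 74, 95] → cuts [21, 29, 43, 51, 82, 103]
  RvuX (GCAT, off=1): starts [55, 65] → cuts [56, 66]

Pooled cuts: [11, 21, 29, 35, 43, 51, 56, 66, 82, 103, 109, 117]

Fragment lengths:
  [0,11): 11 bp
  [11,21): 10 bp
  [21,29): 8 bp
  [29,35): 6 bp
  [35,43): 8 bp
  [43,51): 8 bp
  [51,56): 5 bp
  [56,66): 10 bp
  [66,82): 16 bp
  [82,103): 21 bp
  [103,109): 6 bp
  [109,117): 8 bp
  [117,120): 3 bp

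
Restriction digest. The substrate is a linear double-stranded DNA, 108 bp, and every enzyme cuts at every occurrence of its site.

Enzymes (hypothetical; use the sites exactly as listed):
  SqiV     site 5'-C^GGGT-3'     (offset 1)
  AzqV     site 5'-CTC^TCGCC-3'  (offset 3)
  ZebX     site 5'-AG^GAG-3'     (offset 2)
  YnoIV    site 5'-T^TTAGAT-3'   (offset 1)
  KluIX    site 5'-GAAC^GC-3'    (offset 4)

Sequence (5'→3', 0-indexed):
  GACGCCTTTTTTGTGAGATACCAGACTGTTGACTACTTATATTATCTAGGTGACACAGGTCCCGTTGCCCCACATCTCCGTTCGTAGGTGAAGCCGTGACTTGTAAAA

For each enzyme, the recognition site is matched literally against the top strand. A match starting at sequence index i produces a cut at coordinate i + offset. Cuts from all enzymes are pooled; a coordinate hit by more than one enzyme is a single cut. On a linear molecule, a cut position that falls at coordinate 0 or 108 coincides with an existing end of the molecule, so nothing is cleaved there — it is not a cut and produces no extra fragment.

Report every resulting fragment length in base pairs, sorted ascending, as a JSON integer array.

[108]

Site scan:
  SqiV (CGGGT, off=1): no sites
  AzqV (CTCTCGCC, off=3): no sites
  ZebX (AGGAG, off=2): no sites
  YnoIV (TTTAGAT, off=1): no sites
  KluIX (GAACGC, off=4): no sites

Pooled cuts: ∅

Fragment lengths:
  no cuts → one linear fragment of 108 bp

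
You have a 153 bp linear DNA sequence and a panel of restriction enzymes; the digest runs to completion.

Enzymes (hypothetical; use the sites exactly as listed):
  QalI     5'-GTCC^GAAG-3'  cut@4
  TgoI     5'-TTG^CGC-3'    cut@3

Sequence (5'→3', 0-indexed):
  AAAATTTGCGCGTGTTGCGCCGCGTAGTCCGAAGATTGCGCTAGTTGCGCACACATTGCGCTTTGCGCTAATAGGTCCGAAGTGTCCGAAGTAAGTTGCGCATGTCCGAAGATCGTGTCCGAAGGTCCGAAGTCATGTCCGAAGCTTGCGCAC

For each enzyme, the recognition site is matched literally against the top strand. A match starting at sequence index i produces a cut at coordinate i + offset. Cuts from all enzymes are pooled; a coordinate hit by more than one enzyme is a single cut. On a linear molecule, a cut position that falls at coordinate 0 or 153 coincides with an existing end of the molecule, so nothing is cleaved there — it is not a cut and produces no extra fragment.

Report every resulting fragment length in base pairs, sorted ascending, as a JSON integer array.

Per-enzyme occurrences:
  QalI GTCCGAAG/4: at [26, 74, 83, 103, 116, 124, 136] ⇒ [30, 78, 87, 107, 120, 128, 140]
  TgoI TTGCGC/3: at [5, 14, 35, 44, 55, 62, 95, 145] ⇒ [8, 17, 38, 47, 58, 65, 98, 148]

All cut coordinates (distinct, sorted): [8, 17, 30, 38, 47, 58, 65, 78, 87, 98, 107, 120, 128, 140, 148]

Fragment lengths:
  [0,8): 8 bp
  [8,17): 9 bp
  [17,30): 13 bp
  [30,38): 8 bp
  [38,47): 9 bp
  [47,58): 11 bp
  [58,65): 7 bp
  [65,78): 13 bp
  [78,87): 9 bp
  [87,98): 11 bp
  [98,107): 9 bp
  [107,120): 13 bp
  [120,128): 8 bp
  [128,140): 12 bp
  [140,148): 8 bp
  [148,153): 5 bp

[5,7,8,8,8,8,9,9,9,9,11,11,12,13,13,13]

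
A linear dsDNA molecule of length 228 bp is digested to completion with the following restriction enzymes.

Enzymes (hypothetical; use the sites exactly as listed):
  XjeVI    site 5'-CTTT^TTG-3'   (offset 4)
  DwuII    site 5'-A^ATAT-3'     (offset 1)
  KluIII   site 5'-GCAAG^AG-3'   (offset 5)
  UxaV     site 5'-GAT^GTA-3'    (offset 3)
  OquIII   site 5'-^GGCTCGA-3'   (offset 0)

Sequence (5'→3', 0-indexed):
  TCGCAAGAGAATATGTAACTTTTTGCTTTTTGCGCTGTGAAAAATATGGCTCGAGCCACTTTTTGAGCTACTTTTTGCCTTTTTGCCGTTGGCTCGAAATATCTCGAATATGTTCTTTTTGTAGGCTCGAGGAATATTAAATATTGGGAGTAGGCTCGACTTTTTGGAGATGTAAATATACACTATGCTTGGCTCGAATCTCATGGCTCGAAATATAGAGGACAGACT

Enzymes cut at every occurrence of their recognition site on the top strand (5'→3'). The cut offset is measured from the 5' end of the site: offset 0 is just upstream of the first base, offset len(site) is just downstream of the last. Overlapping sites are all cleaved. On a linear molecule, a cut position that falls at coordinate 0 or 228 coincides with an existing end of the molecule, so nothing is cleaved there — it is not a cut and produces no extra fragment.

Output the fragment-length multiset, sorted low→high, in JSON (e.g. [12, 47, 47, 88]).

[3,4,4,5,7,7,7,8,8,8,8,8,9,10,11,11,12,12,12,14,14,15,15,16]

Per-enzyme occurrences:
  XjeVI (CTTTTTG, off=4): starts [18, 25, 58, 70, 78, 114, 159] → cuts [22, 29, 62, 74, 82, 118, 163]
  DwuII (AATAT, off=1): starts [9, 42, 97, 106, 132, 139, 174, 211] → cuts [10, 43, 98, 107, 133, 140, 175, 212]
  KluIII (GCAAGAG, off=5): starts [2] → cuts [7]
  UxaV (GATGTA, off=3): starts [168] → cuts [171]
  OquIII (GGCTCGA, off=0): starts [47, 90, 123, 152, 190, 204] → cuts [47, 90, 123, 152, 190, 204]

All cut coordinates (distinct, sorted): [7, 10, 22, 29, 43, 47, 62, 74, 82, 90, 98, 107, 118, 123, 133, 140, 152, 163, 171, 175, 190, 204, 212]

Fragments:
  [0,7): 7 bp
  [7,10): 3 bp
  [10,22): 12 bp
  [22,29): 7 bp
  [29,43): 14 bp
  [43,47): 4 bp
  [47,62): 15 bp
  [62,74): 12 bp
  [74,82): 8 bp
  [82,90): 8 bp
  [90,98): 8 bp
  [98,107): 9 bp
  [107,118): 11 bp
  [118,123): 5 bp
  [123,133): 10 bp
  [133,140): 7 bp
  [140,152): 12 bp
  [152,163): 11 bp
  [163,171): 8 bp
  [171,175): 4 bp
  [175,190): 15 bp
  [190,204): 14 bp
  [204,212): 8 bp
  [212,228): 16 bp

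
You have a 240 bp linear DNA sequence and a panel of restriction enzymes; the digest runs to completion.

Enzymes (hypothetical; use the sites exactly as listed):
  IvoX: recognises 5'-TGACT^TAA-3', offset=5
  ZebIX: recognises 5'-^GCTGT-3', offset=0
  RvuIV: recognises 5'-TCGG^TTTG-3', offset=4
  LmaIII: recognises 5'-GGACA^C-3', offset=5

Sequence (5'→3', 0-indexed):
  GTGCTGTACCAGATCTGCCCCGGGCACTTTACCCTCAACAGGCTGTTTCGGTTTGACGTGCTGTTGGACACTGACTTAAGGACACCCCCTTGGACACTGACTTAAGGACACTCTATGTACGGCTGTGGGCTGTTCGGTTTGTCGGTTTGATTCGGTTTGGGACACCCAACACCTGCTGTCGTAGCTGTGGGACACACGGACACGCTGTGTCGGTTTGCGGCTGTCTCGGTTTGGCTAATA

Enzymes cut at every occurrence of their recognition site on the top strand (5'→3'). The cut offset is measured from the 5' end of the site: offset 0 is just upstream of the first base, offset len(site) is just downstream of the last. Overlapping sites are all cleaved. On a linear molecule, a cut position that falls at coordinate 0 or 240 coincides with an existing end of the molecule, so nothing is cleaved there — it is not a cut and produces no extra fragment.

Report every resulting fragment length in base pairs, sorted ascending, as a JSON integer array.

[1,2,6,6,6,7,8,8,8,8,8,9,9,9,10,10,10,10,10,11,11,11,11,12,39]

Scan for sites:
  IvoX (TGACTTAA, off=5): starts [71, 97] → cuts [76, 102]
  ZebIX (GCTGT, off=0): starts [2, 41, 59, 121, 128, 174, 183, 203, 219] → cuts [2, 41, 59, 121, 128, 174, 183, 203, 219]
  RvuIV (TCGGTTTG, off=4): starts [47, 133, 141, 151, 209, 225] → cuts [51, 137, 145, 155, 213, 229]
  LmaIII (GGACAC, off=5): starts [65, 79, 91, 105, 159, 189, 197] → cuts [70, 84, 96, 110, 164, 194, 202]

All cut coordinates (distinct, sorted): [2, 41, 51, 59, 70, 76, 84, 96, 102, 110, 121, 128, 137, 145, 155, 164, 174, 183, 194, 202, 203, 213, 219, 229]

Fragments:
  [0,2): 2 bp
  [2,41): 39 bp
  [41,51): 10 bp
  [51,59): 8 bp
  [59,70): 11 bp
  [70,76): 6 bp
  [76,84): 8 bp
  [84,96): 12 bp
  [96,102): 6 bp
  [102,110): 8 bp
  [110,121): 11 bp
  [121,128): 7 bp
  [128,137): 9 bp
  [137,145): 8 bp
  [145,155): 10 bp
  [155,164): 9 bp
  [164,174): 10 bp
  [174,183): 9 bp
  [183,194): 11 bp
  [194,202): 8 bp
  [202,203): 1 bp
  [203,213): 10 bp
  [213,219): 6 bp
  [219,229): 10 bp
  [229,240): 11 bp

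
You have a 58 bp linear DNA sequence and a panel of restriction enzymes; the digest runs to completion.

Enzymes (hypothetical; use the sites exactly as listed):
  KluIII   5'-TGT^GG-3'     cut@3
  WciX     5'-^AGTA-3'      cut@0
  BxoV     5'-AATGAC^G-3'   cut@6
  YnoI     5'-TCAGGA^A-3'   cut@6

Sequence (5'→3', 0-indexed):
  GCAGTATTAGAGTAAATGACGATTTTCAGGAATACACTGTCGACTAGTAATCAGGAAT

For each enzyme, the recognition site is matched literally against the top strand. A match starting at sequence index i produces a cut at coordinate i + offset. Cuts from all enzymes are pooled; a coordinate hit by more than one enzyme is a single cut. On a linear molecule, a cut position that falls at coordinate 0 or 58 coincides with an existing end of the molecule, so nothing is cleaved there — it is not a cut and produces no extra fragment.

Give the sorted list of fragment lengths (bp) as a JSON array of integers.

Per-enzyme occurrences:
  KluIII (TGTGG, off=3): no sites
  WciX AGTA/0: at [2, 10, 45] ⇒ [2, 10, 45]
  BxoV AATGACG/6: at [14] ⇒ [20]
  YnoI TCAGGAA/6: at [25, 50] ⇒ [31, 56]

All cut coordinates (distinct, sorted): [2, 10, 20, 31, 45, 56]

Fragments:
  [0,2): 2 bp
  [2,10): 8 bp
  [10,20): 10 bp
  [20,31): 11 bp
  [31,45): 14 bp
  [45,56): 11 bp
  [56,58): 2 bp

[2,2,8,10,11,11,14]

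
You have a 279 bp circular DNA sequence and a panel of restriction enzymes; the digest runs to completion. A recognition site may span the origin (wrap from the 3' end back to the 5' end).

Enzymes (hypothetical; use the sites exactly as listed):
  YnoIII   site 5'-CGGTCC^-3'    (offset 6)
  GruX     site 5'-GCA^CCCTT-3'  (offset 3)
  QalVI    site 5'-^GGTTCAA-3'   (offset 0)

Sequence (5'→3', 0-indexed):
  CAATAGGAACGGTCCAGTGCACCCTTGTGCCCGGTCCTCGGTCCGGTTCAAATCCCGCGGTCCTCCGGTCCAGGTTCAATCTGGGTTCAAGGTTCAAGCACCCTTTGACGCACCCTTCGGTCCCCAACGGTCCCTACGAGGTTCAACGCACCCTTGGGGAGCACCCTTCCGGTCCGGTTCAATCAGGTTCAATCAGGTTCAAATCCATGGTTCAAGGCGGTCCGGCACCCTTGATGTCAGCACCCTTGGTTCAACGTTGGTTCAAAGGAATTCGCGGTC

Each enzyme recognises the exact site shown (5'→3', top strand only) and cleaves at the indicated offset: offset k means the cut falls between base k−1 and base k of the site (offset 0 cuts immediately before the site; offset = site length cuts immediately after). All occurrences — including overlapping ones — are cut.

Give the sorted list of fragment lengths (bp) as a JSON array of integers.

[1,4,5,6,6,7,7,8,10,10,10,10,11,11,11,11,12,12,13,13,14,15,15,16,19,22]

Site scan:
  YnoIII (CGGTCC, off=6): starts [9, 31, 38, 57, 65, 117, 127, 169, 217, 274] → cuts [1, 15, 37, 44, 63, 71, 123, 133, 175, 223]
  GruX (GCACCCTT, off=3): starts [18, 97, 109, 147, 160, 224, 239] → cuts [21, 100, 112, 150, 163, 227, 242]
  QalVI (GGTTCAA, off=0): starts [44, 72, 83, 90, 139, 175, 185, 195, 208, 247, 258] → cuts [44, 72, 83, 90, 139, 175, 185, 195, 208, 247, 258]

All cut coordinates (distinct, sorted): [1, 15, 21, 37, 44, 63, 71, 72, 83, 90, 100, 112, 123, 133, 139, 150, 163, 175, 185, 195, 208, 223, 227, 242, 247, 258]

Fragments:
  1→15: 14 bp
  15→21: 6 bp
  21→37: 16 bp
  37→44: 7 bp
  44→63: 19 bp
  63→71: 8 bp
  71→72: 1 bp
  72→83: 11 bp
  83→90: 7 bp
  90→100: 10 bp
  100→112: 12 bp
  112→123: 11 bp
  123→133: 10 bp
  133→139: 6 bp
  139→150: 11 bp
  150→163: 13 bp
  163→175: 12 bp
  175→185: 10 bp
  185→195: 10 bp
  195→208: 13 bp
  208→223: 15 bp
  223→227: 4 bp
  227→242: 15 bp
  242→247: 5 bp
  247→258: 11 bp
  258→1 (wrap): 279-258+1 = 22 bp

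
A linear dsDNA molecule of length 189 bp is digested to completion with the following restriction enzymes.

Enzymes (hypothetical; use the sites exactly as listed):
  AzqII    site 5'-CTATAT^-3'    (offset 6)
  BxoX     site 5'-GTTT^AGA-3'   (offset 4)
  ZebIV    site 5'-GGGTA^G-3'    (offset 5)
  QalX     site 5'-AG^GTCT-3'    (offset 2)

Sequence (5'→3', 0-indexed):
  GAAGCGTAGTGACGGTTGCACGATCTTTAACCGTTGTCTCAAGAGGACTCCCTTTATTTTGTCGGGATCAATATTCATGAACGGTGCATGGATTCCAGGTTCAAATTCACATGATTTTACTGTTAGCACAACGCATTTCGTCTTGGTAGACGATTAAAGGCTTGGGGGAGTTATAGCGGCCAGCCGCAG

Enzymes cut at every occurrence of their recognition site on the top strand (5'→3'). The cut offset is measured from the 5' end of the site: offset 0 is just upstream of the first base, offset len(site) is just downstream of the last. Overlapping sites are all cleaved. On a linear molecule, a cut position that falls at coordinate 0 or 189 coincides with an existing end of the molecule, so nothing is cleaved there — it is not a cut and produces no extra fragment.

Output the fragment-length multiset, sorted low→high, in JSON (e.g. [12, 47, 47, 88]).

[189]

Per-enzyme occurrences:
  AzqII (CTATAT, off=6): no sites
  BxoX (GTTTAGA, off=4): no sites
  ZebIV (GGGTAG, off=5): no sites
  QalX (AGGTCT, off=2): no sites

All cut coordinates (distinct, sorted): ∅

Fragment lengths:
  no cuts → one linear fragment of 189 bp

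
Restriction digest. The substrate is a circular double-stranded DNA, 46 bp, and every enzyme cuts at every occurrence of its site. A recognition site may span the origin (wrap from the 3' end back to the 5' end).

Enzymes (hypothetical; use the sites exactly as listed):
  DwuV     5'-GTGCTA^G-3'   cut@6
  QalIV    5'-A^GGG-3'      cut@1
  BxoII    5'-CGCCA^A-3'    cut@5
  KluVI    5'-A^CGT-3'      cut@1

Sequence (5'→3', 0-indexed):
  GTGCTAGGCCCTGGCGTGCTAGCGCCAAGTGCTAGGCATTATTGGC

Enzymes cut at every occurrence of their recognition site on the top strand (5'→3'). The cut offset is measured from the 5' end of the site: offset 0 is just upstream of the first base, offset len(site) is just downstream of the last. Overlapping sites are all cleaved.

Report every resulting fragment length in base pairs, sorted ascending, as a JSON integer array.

Scan for sites:
  DwuV GTGCTAG/6: at [0, 15, 28] ⇒ [6, 21, 34]
  QalIV (AGGG, off=1): no sites
  BxoII CGCCAA/5: at [22] ⇒ [27]
  KluVI (ACGT, off=1): no sites

Pooled cuts: [6, 21, 27, 34]

Fragments:
  6→21: 15 bp
  21→27: 6 bp
  27→34: 7 bp
  34→6 (wrap): 46-34+6 = 18 bp

[6,7,15,18]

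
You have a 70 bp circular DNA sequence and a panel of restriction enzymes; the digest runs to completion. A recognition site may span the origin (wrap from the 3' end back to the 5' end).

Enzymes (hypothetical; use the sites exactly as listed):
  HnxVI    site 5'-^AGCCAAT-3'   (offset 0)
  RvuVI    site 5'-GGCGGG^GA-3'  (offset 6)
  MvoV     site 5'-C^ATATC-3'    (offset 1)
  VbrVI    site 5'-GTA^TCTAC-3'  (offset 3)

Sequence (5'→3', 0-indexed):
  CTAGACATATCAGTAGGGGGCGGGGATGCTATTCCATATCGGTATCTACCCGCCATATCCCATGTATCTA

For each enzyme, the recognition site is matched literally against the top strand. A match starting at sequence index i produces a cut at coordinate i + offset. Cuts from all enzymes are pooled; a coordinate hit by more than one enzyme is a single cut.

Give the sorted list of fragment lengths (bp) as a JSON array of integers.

[9,10,10,11,12,18]

Scan for sites:
  HnxVI (AGCCAAT, off=0): no sites
  RvuVI GGCGGGGA/6: at [18] ⇒ [24]
  MvoV CATATC/1: at [5, 34, 53] ⇒ [6, 35, 54]
  VbrVI GTATCTAC/3: at [41, 63] ⇒ [44, 66]

Pooled cuts: [6, 24, 35, 44, 54, 66]

Fragments:
  6→24: 18 bp
  24→35: 11 bp
  35→44: 9 bp
  44→54: 10 bp
  54→66: 12 bp
  66→6 (wrap): 70-66+6 = 10 bp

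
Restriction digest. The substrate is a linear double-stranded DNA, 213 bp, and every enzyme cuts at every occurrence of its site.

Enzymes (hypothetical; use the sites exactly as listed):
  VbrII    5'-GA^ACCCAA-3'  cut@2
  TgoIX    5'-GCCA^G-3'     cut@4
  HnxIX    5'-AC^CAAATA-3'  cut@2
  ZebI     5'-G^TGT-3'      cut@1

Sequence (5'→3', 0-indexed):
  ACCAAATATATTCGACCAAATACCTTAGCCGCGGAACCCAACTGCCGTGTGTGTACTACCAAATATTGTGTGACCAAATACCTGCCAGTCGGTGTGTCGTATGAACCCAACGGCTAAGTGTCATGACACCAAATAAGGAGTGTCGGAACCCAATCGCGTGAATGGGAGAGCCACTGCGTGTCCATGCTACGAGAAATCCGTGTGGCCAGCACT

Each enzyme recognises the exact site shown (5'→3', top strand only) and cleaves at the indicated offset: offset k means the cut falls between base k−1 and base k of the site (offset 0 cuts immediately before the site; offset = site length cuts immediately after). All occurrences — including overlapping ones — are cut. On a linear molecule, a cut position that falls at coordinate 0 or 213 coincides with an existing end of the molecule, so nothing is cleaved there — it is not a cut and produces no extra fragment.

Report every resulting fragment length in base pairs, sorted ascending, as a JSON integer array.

Scan for sites:
  VbrII (GAACCCAA, off=2): starts [33, 102, 145] → cuts [35, 104, 147]
  TgoIX (GCCAG, off=4): starts [83, 204] → cuts [87, 208]
  HnxIX (ACCAAATA, off=2): starts [0, 14, 57, 72, 127] → cuts [2, 16, 59, 74, 129]
  ZebI (GTGT, off=1): starts [46, 48, 50, 67, 91, 93, 117, 139, 177, 199] → cuts [47, 49, 51, 68, 92, 94, 118, 140, 178, 200]

All cut coordinates (distinct, sorted): [2, 16, 35, 47, 49, 51, 59, 68, 74, 87, 92, 94, 104, 118, 129, 140, 147, 178, 200, 208]

Fragments:
  [0,2): 2 bp
  [2,16): 14 bp
  [16,35): 19 bp
  [35,47): 12 bp
  [47,49): 2 bp
  [49,51): 2 bp
  [51,59): 8 bp
  [59,68): 9 bp
  [68,74): 6 bp
  [74,87): 13 bp
  [87,92): 5 bp
  [92,94): 2 bp
  [94,104): 10 bp
  [104,118): 14 bp
  [118,129): 11 bp
  [129,140): 11 bp
  [140,147): 7 bp
  [147,178): 31 bp
  [178,200): 22 bp
  [200,208): 8 bp
  [208,213): 5 bp

[2,2,2,2,5,5,6,7,8,8,9,10,11,11,12,13,14,14,19,22,31]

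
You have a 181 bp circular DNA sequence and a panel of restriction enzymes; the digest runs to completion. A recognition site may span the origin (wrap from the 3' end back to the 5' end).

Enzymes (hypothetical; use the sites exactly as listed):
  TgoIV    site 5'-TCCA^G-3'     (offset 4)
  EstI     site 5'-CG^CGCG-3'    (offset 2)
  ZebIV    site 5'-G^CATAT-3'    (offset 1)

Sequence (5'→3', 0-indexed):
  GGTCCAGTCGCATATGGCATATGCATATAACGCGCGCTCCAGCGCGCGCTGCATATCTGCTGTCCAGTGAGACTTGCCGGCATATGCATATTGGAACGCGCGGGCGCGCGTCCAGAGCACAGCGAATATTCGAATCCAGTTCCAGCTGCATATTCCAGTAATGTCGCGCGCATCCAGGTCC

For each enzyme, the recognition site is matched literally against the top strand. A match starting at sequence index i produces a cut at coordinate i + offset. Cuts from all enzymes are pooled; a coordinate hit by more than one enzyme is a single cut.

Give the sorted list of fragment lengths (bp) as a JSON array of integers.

[3,4,4,6,6,6,7,7,8,8,9,9,9,9,10,11,12,14,15,24]

Site scan:
  TgoIV (TCCAG, off=4): starts [2, 37, 62, 110, 134, 140, 153, 172] → cuts [6, 41, 66, 114, 138, 144, 157, 176]
  EstI (CGCGCG, off=2): starts [30, 42, 96, 104, 164] → cuts [32, 44, 98, 106, 166]
  ZebIV (GCATAT, off=1): starts [9, 16, 22, 50, 79, 85, 147] → cuts [10, 17, 23, 51, 80, 86, 148]

Pooled cuts: [6, 10, 17, 23, 32, 41, 44, 51, 66, 80, 86, 98, 106, 114, 138, 144, 148, 157, 166, 176]

Fragment lengths:
  6→10: 4 bp
  10→17: 7 bp
  17→23: 6 bp
  23→32: 9 bp
  32→41: 9 bp
  41→44: 3 bp
  44→51: 7 bp
  51→66: 15 bp
  66→80: 14 bp
  80→86: 6 bp
  86→98: 12 bp
  98→106: 8 bp
  106→114: 8 bp
  114→138: 24 bp
  138→144: 6 bp
  144→148: 4 bp
  148→157: 9 bp
  157→166: 9 bp
  166→176: 10 bp
  176→6 (wrap): 181-176+6 = 11 bp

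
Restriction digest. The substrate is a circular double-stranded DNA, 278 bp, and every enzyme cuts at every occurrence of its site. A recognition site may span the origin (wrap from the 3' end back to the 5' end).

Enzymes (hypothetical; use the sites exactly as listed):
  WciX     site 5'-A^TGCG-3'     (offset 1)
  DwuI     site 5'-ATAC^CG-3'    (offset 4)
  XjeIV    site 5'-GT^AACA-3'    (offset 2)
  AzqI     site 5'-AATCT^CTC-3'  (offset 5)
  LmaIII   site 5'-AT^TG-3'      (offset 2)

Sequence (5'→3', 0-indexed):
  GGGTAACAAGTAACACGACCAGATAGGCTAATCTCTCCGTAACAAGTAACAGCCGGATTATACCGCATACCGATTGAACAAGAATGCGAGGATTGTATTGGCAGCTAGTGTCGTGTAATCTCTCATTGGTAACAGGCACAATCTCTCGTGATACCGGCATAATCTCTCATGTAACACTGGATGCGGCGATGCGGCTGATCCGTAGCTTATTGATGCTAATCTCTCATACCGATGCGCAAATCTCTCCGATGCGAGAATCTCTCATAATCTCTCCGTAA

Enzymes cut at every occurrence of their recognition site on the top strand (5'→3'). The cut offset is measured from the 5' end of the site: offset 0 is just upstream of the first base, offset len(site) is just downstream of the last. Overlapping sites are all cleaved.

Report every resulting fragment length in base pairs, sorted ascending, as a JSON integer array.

Per-enzyme occurrences:
  WciX ATGCG/1: at [83, 180, 188, 231, 248] ⇒ [84, 181, 189, 232, 249]
  DwuI ATACCG/4: at [59, 66, 150, 225] ⇒ [63, 70, 154, 229]
  XjeIV GTAACA/2: at [2, 9, 38, 45, 128, 170] ⇒ [4, 11, 40, 47, 130, 172]
  AzqI AATCTCTC/5: at [29, 116, 139, 160, 217, 238, 255, 265] ⇒ [34, 121, 144, 165, 222, 243, 260, 270]
  LmaIII ATTG/2: at [72, 91, 96, 124, 208] ⇒ [74, 93, 98, 126, 210]

All cut coordinates (distinct, sorted): [4, 11, 34, 40, 47, 63, 70, 74, 84, 93, 98, 121, 126, 130, 144, 154, 165, 172, 181, 189, 210, 222, 229, 232, 243, 249, 260, 270]

Fragment lengths:
  4→11: 7 bp
  11→34: 23 bp
  34→40: 6 bp
  40→47: 7 bp
  47→63: 16 bp
  63→70: 7 bp
  70→74: 4 bp
  74→84: 10 bp
  84→93: 9 bp
  93→98: 5 bp
  98→121: 23 bp
  121→126: 5 bp
  126→130: 4 bp
  130→144: 14 bp
  144→154: 10 bp
  154→165: 11 bp
  165→172: 7 bp
  172→181: 9 bp
  181→189: 8 bp
  189→210: 21 bp
  210→222: 12 bp
  222→229: 7 bp
  229→232: 3 bp
  232→243: 11 bp
  243→249: 6 bp
  249→260: 11 bp
  260→270: 10 bp
  270→4 (wrap): 278-270+4 = 12 bp

[3,4,4,5,5,6,6,7,7,7,7,7,8,9,9,10,10,10,11,11,11,12,12,14,16,21,23,23]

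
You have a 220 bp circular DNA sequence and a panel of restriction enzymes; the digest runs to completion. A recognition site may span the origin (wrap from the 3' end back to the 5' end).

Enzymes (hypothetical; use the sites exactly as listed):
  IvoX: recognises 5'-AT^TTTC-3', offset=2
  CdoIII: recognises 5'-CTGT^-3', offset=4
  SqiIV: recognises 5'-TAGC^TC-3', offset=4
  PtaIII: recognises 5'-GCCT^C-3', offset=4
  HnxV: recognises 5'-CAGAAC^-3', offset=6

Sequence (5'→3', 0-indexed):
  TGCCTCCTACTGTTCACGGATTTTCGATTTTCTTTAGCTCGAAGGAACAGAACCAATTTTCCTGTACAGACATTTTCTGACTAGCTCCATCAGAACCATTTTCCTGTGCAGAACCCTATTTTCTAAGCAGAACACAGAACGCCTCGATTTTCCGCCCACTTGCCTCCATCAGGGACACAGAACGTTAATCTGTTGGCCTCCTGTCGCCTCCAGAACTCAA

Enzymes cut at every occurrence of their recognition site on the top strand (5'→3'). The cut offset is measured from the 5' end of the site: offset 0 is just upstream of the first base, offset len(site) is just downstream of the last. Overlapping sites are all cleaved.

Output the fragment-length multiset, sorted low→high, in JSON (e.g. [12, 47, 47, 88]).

[3,4,4,4,5,5,5,6,7,7,7,7,8,8,8,8,8,9,10,10,11,12,14,15,17,18]

Per-enzyme occurrences:
  IvoX (ATTTTC, off=2): starts [19, 26, 55, 71, 97, 117, 146] → cuts [21, 28, 57, 73, 99, 119, 148]
  CdoIII (CTGT, off=4): starts [9, 61, 103, 189, 200] → cuts [13, 65, 107, 193, 204]
  SqiIV (TAGCTC, off=4): starts [34, 81] → cuts [38, 85]
  PtaIII (GCCTC, off=4): starts [1, 140, 161, 195, 205] → cuts [5, 144, 165, 199, 209]
  HnxV (CAGAAC, off=6): starts [47, 90, 108, 127, 134, 177, 210] → cuts [53, 96, 114, 133, 140, 183, 216]

Pooled cuts: [5, 13, 21, 28, 38, 53, 57, 65, 73, 85, 96, 99, 107, 114, 119, 133, 140, 144, 148, 165, 183, 193, 199, 204, 209, 216]

Fragments:
  5→13: 8 bp
  13→21: 8 bp
  21→28: 7 bp
  28→38: 10 bp
  38→53: 15 bp
  53→57: 4 bp
  57→65: 8 bp
  65→73: 8 bp
  73→85: 12 bp
  85→96: 11 bp
  96→99: 3 bp
  99→107: 8 bp
  107→114: 7 bp
  114→119: 5 bp
  119→133: 14 bp
  133→140: 7 bp
  140→144: 4 bp
  144→148: 4 bp
  148→165: 17 bp
  165→183: 18 bp
  183→193: 10 bp
  193→199: 6 bp
  199→204: 5 bp
  204→209: 5 bp
  209→216: 7 bp
  216→5 (wrap): 220-216+5 = 9 bp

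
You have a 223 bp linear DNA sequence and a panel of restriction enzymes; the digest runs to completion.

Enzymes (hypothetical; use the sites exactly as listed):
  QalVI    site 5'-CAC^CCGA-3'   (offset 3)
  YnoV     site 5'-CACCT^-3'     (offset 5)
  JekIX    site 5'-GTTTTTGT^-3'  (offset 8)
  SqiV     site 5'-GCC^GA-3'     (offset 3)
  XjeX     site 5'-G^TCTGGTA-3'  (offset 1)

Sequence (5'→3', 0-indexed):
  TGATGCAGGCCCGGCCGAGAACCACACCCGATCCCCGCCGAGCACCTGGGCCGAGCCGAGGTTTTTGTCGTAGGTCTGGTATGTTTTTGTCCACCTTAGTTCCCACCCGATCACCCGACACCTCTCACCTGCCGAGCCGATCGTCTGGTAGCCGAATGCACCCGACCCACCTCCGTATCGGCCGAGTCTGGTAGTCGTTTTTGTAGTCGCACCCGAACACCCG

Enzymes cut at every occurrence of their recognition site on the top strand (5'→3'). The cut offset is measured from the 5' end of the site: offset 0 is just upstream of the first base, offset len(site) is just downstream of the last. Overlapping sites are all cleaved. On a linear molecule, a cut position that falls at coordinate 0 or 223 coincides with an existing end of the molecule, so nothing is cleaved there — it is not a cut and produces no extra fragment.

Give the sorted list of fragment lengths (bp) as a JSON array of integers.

Scan for sites:
  QalVI (CACCCGA, off=3): starts [24, 103, 111, 158, 209] → cuts [27, 106, 114, 161, 212]
  YnoV (CACCT, off=5): starts [42, 91, 118, 125, 167] → cuts [47, 96, 123, 130, 172]
  JekIX (GTTTTTGT, off=8): starts [60, 82, 196] → cuts [68, 90, 204]
  SqiV (GCCGA, off=3): starts [13, 36, 49, 54, 130, 135, 150, 180] → cuts [16, 39, 52, 57, 133, 138, 153, 183]
  XjeX (GTCTGGTA, off=1): starts [73, 142, 185] → cuts [74, 143, 186]

All cut coordinates (distinct, sorted): [16, 27, 39, 47, 52, 57, 68, 74, 90, 96, 106, 114, 123, 130, 133, 138, 143, 153, 161, 172, 183, 186, 204, 212]

Fragments:
  [0,16): 16 bp
  [16,27): 11 bp
  [27,39): 12 bp
  [39,47): 8 bp
  [47,52): 5 bp
  [52,57): 5 bp
  [57,68): 11 bp
  [68,74): 6 bp
  [74,90): 16 bp
  [90,96): 6 bp
  [96,106): 10 bp
  [106,114): 8 bp
  [114,123): 9 bp
  [123,130): 7 bp
  [130,133): 3 bp
  [133,138): 5 bp
  [138,143): 5 bp
  [143,153): 10 bp
  [153,161): 8 bp
  [161,172): 11 bp
  [172,183): 11 bp
  [183,186): 3 bp
  [186,204): 18 bp
  [204,212): 8 bp
  [212,223): 11 bp

[3,3,5,5,5,5,6,6,7,8,8,8,8,9,10,10,11,11,11,11,11,12,16,16,18]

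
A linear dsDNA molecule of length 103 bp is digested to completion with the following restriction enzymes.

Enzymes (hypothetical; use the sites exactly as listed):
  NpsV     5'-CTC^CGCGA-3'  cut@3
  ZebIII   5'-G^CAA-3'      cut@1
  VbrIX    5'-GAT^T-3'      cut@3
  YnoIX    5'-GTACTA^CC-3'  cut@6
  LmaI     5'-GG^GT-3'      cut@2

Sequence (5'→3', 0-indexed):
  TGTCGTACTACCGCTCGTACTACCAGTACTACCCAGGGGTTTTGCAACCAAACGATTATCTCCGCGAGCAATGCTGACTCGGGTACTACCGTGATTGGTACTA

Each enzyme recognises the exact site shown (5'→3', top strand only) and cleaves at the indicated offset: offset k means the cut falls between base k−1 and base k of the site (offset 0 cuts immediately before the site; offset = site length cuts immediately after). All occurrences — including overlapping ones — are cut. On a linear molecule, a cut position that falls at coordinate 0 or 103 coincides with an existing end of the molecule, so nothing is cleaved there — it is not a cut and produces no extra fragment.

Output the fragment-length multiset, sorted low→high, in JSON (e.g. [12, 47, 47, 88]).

Scan for sites:
  NpsV (CTCCGCGA, off=3): starts [59] → cuts [62]
  ZebIII (GCAA, off=1): starts [43, 67] → cuts [44, 68]
  VbrIX (GATT, off=3): starts [53, 92] → cuts [56, 95]
  YnoIX (GTACTACC, off=6): starts [4, 16, 25, 82] → cuts [10, 22, 31, 88]
  LmaI (GGGT, off=2): starts [36, 80] → cuts [38, 82]

All cut coordinates (distinct, sorted): [10, 22, 31, 38, 44, 56, 62, 68, 82, 88, 95]

Fragments:
  [0,10): 10 bp
  [10,22): 12 bp
  [22,31): 9 bp
  [31,38): 7 bp
  [38,44): 6 bp
  [44,56): 12 bp
  [56,62): 6 bp
  [62,68): 6 bp
  [68,82): 14 bp
  [82,88): 6 bp
  [88,95): 7 bp
  [95,103): 8 bp

[6,6,6,6,7,7,8,9,10,12,12,14]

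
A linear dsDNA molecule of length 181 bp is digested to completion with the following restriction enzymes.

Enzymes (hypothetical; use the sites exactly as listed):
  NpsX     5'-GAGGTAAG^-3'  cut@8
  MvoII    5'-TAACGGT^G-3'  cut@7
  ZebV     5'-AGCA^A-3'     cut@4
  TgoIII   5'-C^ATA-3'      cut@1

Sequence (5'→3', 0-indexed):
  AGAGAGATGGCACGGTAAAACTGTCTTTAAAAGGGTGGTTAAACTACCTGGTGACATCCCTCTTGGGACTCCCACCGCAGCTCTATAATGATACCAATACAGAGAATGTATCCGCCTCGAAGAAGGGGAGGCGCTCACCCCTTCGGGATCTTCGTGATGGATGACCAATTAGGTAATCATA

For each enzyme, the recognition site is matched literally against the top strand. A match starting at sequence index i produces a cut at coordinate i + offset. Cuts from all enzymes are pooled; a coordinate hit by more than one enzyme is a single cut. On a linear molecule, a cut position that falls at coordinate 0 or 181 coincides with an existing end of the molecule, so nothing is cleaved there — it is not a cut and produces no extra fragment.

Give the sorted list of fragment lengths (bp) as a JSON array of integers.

Site scan:
  NpsX (GAGGTAAG, off=8): no sites
  MvoII (TAACGGTG, off=7): no sites
  ZebV (AGCAA, off=4): no sites
  TgoIII (CATA, off=1): starts [177] → cuts [178]

Pooled cuts: [178]

Fragment lengths:
  [0,178): 178 bp
  [178,181): 3 bp

[3,178]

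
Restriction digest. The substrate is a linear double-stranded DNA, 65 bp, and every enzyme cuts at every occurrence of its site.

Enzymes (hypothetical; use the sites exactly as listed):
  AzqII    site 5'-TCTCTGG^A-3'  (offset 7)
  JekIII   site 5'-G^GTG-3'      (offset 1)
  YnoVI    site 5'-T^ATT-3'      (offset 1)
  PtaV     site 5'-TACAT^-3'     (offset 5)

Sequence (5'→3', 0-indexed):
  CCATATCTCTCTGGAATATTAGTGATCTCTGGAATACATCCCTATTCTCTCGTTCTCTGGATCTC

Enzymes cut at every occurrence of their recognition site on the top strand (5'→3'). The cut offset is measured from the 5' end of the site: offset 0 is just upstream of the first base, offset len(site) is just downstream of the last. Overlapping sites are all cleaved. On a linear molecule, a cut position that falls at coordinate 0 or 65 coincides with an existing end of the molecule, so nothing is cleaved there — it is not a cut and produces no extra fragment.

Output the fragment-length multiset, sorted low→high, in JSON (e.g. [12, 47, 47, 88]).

[3,4,5,7,14,15,17]

Site scan:
  AzqII TCTCTGGA/7: at [7, 25, 53] ⇒ [14, 32, 60]
  JekIII (GGTG, off=1): no sites
  YnoVI TATT/1: at [16, 42] ⇒ [17, 43]
  PtaV TACAT/5: at [34] ⇒ [39]

All cut coordinates (distinct, sorted): [14, 17, 32, 39, 43, 60]

Fragments:
  [0,14): 14 bp
  [14,17): 3 bp
  [17,32): 15 bp
  [32,39): 7 bp
  [39,43): 4 bp
  [43,60): 17 bp
  [60,65): 5 bp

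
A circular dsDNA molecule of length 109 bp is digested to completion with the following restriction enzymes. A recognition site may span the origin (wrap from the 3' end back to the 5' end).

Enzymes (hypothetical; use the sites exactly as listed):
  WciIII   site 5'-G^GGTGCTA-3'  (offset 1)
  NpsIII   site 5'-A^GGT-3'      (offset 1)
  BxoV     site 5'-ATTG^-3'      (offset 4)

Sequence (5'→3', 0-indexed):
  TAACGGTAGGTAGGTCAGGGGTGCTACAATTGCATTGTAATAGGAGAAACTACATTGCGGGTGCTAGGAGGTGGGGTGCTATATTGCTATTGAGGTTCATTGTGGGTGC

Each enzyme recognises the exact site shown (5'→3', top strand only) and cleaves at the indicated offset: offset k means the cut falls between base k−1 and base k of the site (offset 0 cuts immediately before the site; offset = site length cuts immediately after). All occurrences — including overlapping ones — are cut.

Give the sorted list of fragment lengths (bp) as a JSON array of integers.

Scan for sites:
  WciIII (GGGTGCTA, off=1): starts [18, 58, 73, 103] → cuts [19, 59, 74, 104]
  NpsIII (AGGT, off=1): starts [7, 11, 68, 92] → cuts [8, 12, 69, 93]
  BxoV (ATTG, off=4): starts [28, 33, 53, 82, 88, 98] → cuts [32, 37, 57, 86, 92, 102]

Pooled cuts: [8, 12, 19, 32, 37, 57, 59, 69, 74, 86, 92, 93, 102, 104]

Fragment lengths:
  8→12: 4 bp
  12→19: 7 bp
  19→32: 13 bp
  32→37: 5 bp
  37→57: 20 bp
  57→59: 2 bp
  59→69: 10 bp
  69→74: 5 bp
  74→86: 12 bp
  86→92: 6 bp
  92→93: 1 bp
  93→102: 9 bp
  102→104: 2 bp
  104→8 (wrap): 109-104+8 = 13 bp

[1,2,2,4,5,5,6,7,9,10,12,13,13,20]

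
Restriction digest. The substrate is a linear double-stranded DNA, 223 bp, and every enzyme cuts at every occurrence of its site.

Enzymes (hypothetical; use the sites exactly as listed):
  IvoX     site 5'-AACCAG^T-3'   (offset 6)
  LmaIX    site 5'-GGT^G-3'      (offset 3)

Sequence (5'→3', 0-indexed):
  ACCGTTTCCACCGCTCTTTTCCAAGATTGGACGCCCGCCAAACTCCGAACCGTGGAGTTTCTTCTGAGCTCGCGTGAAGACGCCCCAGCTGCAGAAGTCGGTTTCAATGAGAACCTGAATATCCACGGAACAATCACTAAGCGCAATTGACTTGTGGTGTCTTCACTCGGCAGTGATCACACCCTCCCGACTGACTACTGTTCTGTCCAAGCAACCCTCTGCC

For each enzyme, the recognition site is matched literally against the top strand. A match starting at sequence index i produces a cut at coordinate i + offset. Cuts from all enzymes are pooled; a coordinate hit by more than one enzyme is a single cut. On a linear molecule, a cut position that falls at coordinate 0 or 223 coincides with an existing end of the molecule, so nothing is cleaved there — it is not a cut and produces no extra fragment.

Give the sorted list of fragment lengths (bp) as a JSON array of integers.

[65,158]

Site scan:
  IvoX (AACCAGT, off=6): no sites
  LmaIX (GGTG, off=3): starts [155] → cuts [158]

All cut coordinates (distinct, sorted): [158]

Fragment lengths:
  [0,158): 158 bp
  [158,223): 65 bp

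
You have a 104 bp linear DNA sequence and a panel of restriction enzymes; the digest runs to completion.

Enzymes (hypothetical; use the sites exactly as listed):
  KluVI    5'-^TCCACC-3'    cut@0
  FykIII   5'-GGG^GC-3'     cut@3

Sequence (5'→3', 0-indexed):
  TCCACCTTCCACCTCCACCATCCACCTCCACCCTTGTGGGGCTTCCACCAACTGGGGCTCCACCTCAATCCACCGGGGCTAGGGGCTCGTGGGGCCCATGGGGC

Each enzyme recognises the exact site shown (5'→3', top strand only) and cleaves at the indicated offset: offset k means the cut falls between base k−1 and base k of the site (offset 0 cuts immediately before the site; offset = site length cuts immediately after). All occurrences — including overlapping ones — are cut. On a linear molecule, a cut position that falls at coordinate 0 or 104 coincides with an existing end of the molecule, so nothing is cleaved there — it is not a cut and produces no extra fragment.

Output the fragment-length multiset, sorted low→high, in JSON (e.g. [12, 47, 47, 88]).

[2,2,3,6,6,7,7,7,9,9,9,10,13,14]

Scan for sites:
  KluVI TCCACC/0: at [0, 7, 13, 20, 26, 43, 58, 68] ⇒ [7, 13, 20, 26, 43, 58, 68] (position 0 is a terminus of the linear molecule — no cut)
  FykIII GGGGC/3: at [37, 53, 74, 81, 90, 99] ⇒ [40, 56, 77, 84, 93, 102]

Pooled cuts: [7, 13, 20, 26, 40, 43, 56, 58, 68, 77, 84, 93, 102]

Fragments:
  [0,7): 7 bp
  [7,13): 6 bp
  [13,20): 7 bp
  [20,26): 6 bp
  [26,40): 14 bp
  [40,43): 3 bp
  [43,56): 13 bp
  [56,58): 2 bp
  [58,68): 10 bp
  [68,77): 9 bp
  [77,84): 7 bp
  [84,93): 9 bp
  [93,102): 9 bp
  [102,104): 2 bp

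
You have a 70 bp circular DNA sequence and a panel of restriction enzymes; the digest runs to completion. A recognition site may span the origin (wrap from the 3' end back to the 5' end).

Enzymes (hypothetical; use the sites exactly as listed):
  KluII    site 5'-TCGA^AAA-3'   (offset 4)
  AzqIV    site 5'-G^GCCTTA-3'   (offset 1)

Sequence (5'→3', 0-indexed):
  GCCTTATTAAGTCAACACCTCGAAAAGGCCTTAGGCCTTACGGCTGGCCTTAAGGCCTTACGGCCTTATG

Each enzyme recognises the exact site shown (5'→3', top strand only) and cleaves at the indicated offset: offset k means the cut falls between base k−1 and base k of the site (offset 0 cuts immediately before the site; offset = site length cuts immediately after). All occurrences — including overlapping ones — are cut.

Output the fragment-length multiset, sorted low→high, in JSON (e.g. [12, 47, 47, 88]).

[4,7,8,8,8,12,23]

Scan for sites:
  KluII (TCGAAAA, off=4): starts [19] → cuts [23]
  AzqIV (GGCCTTA, off=1): starts [26, 33, 45, 53, 61, 69] → cuts [0, 27, 34, 46, 54, 62]

Pooled cuts: [0, 23, 27, 34, 46, 54, 62]

Fragment lengths:
  0→23: 23 bp
  23→27: 4 bp
  27→34: 7 bp
  34→46: 12 bp
  46→54: 8 bp
  54→62: 8 bp
  62→0 (wrap): 70-62+0 = 8 bp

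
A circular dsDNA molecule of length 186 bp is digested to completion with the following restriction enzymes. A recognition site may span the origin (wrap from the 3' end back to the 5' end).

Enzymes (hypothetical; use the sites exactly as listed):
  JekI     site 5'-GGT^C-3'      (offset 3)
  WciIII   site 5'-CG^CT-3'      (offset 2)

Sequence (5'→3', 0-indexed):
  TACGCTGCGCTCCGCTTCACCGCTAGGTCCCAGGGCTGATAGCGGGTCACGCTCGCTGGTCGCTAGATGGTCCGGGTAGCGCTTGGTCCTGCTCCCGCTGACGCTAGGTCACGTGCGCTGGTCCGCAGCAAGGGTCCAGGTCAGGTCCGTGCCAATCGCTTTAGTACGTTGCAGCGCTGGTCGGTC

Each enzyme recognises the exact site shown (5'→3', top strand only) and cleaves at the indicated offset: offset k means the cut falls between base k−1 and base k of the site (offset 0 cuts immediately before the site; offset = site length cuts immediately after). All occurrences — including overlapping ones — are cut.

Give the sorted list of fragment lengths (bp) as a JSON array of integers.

[2,4,4,4,5,5,5,5,5,5,5,6,6,6,6,6,8,8,9,10,10,12,13,18,19]

Scan for sites:
  JekI GGTC/3: at [25, 44, 57, 68, 84, 106, 119, 132, 138, 143, 178, 182] ⇒ [28, 47, 60, 71, 87, 109, 122, 135, 141, 146, 181, 185]
  WciIII CGCT/2: at [2, 7, 12, 20, 49, 53, 60, 79, 95, 101, 115, 156, 174] ⇒ [4, 9, 14, 22, 51, 55, 62, 81, 97, 103, 117, 158, 176]

All cut coordinates (distinct, sorted): [4, 9, 14, 22, 28, 47, 51, 55, 60, 62, 71, 81, 87, 97, 103, 109, 117, 122, 135, 141, 146, 158, 176, 181, 185]

Fragment lengths:
  4→9: 5 bp
  9→14: 5 bp
  14→22: 8 bp
  22→28: 6 bp
  28→47: 19 bp
  47→51: 4 bp
  51→55: 4 bp
  55→60: 5 bp
  60→62: 2 bp
  62→71: 9 bp
  71→81: 10 bp
  81→87: 6 bp
  87→97: 10 bp
  97→103: 6 bp
  103→109: 6 bp
  109→117: 8 bp
  117→122: 5 bp
  122→135: 13 bp
  135→141: 6 bp
  141→146: 5 bp
  146→158: 12 bp
  158→176: 18 bp
  176→181: 5 bp
  181→185: 4 bp
  185→4 (wrap): 186-185+4 = 5 bp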